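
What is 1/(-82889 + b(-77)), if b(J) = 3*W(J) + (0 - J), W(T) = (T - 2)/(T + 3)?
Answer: -74/6127851 ≈ -1.2076e-5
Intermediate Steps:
W(T) = (-2 + T)/(3 + T)
b(J) = -J + 3*(-2 + J)/(3 + J) (b(J) = 3*((-2 + J)/(3 + J)) + (0 - J) = 3*(-2 + J)/(3 + J) - J = -J + 3*(-2 + J)/(3 + J))
1/(-82889 + b(-77)) = 1/(-82889 + (-6 - 1*(-77)²)/(3 - 77)) = 1/(-82889 + (-6 - 1*5929)/(-74)) = 1/(-82889 - (-6 - 5929)/74) = 1/(-82889 - 1/74*(-5935)) = 1/(-82889 + 5935/74) = 1/(-6127851/74) = -74/6127851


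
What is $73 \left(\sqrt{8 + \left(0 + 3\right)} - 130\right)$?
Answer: $-9490 + 73 \sqrt{11} \approx -9247.9$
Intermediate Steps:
$73 \left(\sqrt{8 + \left(0 + 3\right)} - 130\right) = 73 \left(\sqrt{8 + 3} - 130\right) = 73 \left(\sqrt{11} - 130\right) = 73 \left(-130 + \sqrt{11}\right) = -9490 + 73 \sqrt{11}$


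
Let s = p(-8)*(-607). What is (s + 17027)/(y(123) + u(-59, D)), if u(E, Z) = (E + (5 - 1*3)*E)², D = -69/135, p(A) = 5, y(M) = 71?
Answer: 1749/3925 ≈ 0.44561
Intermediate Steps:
D = -23/45 (D = -69*1/135 = -23/45 ≈ -0.51111)
s = -3035 (s = 5*(-607) = -3035)
u(E, Z) = 9*E² (u(E, Z) = (E + (5 - 3)*E)² = (E + 2*E)² = (3*E)² = 9*E²)
(s + 17027)/(y(123) + u(-59, D)) = (-3035 + 17027)/(71 + 9*(-59)²) = 13992/(71 + 9*3481) = 13992/(71 + 31329) = 13992/31400 = 13992*(1/31400) = 1749/3925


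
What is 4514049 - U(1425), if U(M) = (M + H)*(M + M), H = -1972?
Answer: 6072999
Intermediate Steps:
U(M) = 2*M*(-1972 + M) (U(M) = (M - 1972)*(M + M) = (-1972 + M)*(2*M) = 2*M*(-1972 + M))
4514049 - U(1425) = 4514049 - 2*1425*(-1972 + 1425) = 4514049 - 2*1425*(-547) = 4514049 - 1*(-1558950) = 4514049 + 1558950 = 6072999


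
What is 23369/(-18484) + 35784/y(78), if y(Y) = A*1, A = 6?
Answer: 110215207/18484 ≈ 5962.7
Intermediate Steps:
y(Y) = 6 (y(Y) = 6*1 = 6)
23369/(-18484) + 35784/y(78) = 23369/(-18484) + 35784/6 = 23369*(-1/18484) + 35784*(⅙) = -23369/18484 + 5964 = 110215207/18484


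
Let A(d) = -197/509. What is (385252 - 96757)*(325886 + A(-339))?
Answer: 47854332285615/509 ≈ 9.4016e+10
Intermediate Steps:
A(d) = -197/509 (A(d) = -197*1/509 = -197/509)
(385252 - 96757)*(325886 + A(-339)) = (385252 - 96757)*(325886 - 197/509) = 288495*(165875777/509) = 47854332285615/509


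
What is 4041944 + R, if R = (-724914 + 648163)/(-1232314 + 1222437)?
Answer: 39922357639/9877 ≈ 4.0420e+6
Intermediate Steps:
R = 76751/9877 (R = -76751/(-9877) = -76751*(-1/9877) = 76751/9877 ≈ 7.7707)
4041944 + R = 4041944 + 76751/9877 = 39922357639/9877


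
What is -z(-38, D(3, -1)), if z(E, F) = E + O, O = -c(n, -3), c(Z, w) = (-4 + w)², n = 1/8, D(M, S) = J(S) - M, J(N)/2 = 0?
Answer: 87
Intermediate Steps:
J(N) = 0 (J(N) = 2*0 = 0)
D(M, S) = -M (D(M, S) = 0 - M = -M)
n = ⅛ ≈ 0.12500
O = -49 (O = -(-4 - 3)² = -1*(-7)² = -1*49 = -49)
z(E, F) = -49 + E (z(E, F) = E - 49 = -49 + E)
-z(-38, D(3, -1)) = -(-49 - 38) = -1*(-87) = 87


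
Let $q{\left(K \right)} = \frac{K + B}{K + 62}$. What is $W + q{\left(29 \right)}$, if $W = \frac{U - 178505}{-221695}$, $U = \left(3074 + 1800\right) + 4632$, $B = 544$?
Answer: $\frac{142410144}{20174245} \approx 7.059$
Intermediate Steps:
$q{\left(K \right)} = \frac{544 + K}{62 + K}$ ($q{\left(K \right)} = \frac{K + 544}{K + 62} = \frac{544 + K}{62 + K}$)
$U = 9506$ ($U = 4874 + 4632 = 9506$)
$W = \frac{168999}{221695}$ ($W = \frac{9506 - 178505}{-221695} = \left(-168999\right) \left(- \frac{1}{221695}\right) = \frac{168999}{221695} \approx 0.7623$)
$W + q{\left(29 \right)} = \frac{168999}{221695} + \frac{544 + 29}{62 + 29} = \frac{168999}{221695} + \frac{1}{91} \cdot 573 = \frac{168999}{221695} + \frac{573}{91} = \frac{142410144}{20174245}$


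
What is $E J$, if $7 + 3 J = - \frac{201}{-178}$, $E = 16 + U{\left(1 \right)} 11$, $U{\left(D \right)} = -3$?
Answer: $\frac{17765}{534} \approx 33.268$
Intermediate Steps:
$E = -17$ ($E = 16 - 33 = -17$)
$J = - \frac{1045}{534}$ ($J = - \frac{7}{3} + \frac{\left(-201\right) \frac{1}{-178}}{3} = - \frac{7}{3} + \frac{\left(-201\right) \left(- \frac{1}{178}\right)}{3} = - \frac{7}{3} + \frac{1}{3} \cdot \frac{201}{178} = - \frac{7}{3} + \frac{67}{178} = - \frac{1045}{534} \approx -1.9569$)
$E J = \left(-17\right) \left(- \frac{1045}{534}\right) = \frac{17765}{534}$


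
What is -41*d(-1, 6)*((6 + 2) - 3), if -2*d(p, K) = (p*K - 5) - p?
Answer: -1025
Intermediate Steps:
d(p, K) = 5/2 + p/2 - K*p/2 (d(p, K) = -((p*K - 5) - p)/2 = -((K*p - 5) - p)/2 = -((-5 + K*p) - p)/2 = -(-5 - p + K*p)/2 = 5/2 + p/2 - K*p/2)
-41*d(-1, 6)*((6 + 2) - 3) = -41*(5/2 + (1/2)*(-1) - 1/2*6*(-1))*((6 + 2) - 3) = -41*(5/2 - 1/2 + 3)*(8 - 3) = -205*5 = -41*25 = -1025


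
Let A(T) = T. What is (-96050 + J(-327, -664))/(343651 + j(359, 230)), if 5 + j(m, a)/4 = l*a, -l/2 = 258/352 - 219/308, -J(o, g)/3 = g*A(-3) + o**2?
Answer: -32556601/26456482 ≈ -1.2306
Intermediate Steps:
J(o, g) = -3*o**2 + 9*g (J(o, g) = -3*(g*(-3) + o**2) = -3*(-3*g + o**2) = -3*(o**2 - 3*g) = -3*o**2 + 9*g)
l = -27/616 (l = -2*(258/352 - 219/308) = -2*(258*(1/352) - 219*1/308) = -2*(129/176 - 219/308) = -2*27/1232 = -27/616 ≈ -0.043831)
j(m, a) = -20 - 27*a/154 (j(m, a) = -20 + 4*(-27*a/616) = -20 - 27*a/154)
(-96050 + J(-327, -664))/(343651 + j(359, 230)) = (-96050 + (-3*(-327)**2 + 9*(-664)))/(343651 + (-20 - 27/154*230)) = (-96050 + (-3*106929 - 5976))/(343651 + (-20 - 3105/77)) = (-96050 + (-320787 - 5976))/(343651 - 4645/77) = (-96050 - 326763)/(26456482/77) = -422813*77/26456482 = -32556601/26456482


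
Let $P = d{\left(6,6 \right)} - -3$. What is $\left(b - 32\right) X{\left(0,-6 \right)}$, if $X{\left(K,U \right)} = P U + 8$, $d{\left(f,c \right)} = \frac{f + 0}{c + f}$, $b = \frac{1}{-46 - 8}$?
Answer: $\frac{22477}{54} \approx 416.24$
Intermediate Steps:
$b = - \frac{1}{54}$ ($b = \frac{1}{-54} = - \frac{1}{54} \approx -0.018519$)
$d{\left(f,c \right)} = \frac{f}{c + f}$
$P = \frac{7}{2}$ ($P = \frac{6}{6 + 6} - -3 = \frac{6}{12} + 3 = 6 \cdot \frac{1}{12} + 3 = \frac{1}{2} + 3 = \frac{7}{2} \approx 3.5$)
$X{\left(K,U \right)} = 8 + \frac{7 U}{2}$ ($X{\left(K,U \right)} = \frac{7 U}{2} + 8 = 8 + \frac{7 U}{2}$)
$\left(b - 32\right) X{\left(0,-6 \right)} = \left(- \frac{1}{54} - 32\right) \left(8 + \frac{7}{2} \left(-6\right)\right) = - \frac{1729 \left(8 - 21\right)}{54} = \left(- \frac{1729}{54}\right) \left(-13\right) = \frac{22477}{54}$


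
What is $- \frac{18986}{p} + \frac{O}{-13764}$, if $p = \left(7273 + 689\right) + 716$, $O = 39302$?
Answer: $- \frac{150596515}{29860998} \approx -5.0433$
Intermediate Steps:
$p = 8678$ ($p = 7962 + 716 = 8678$)
$- \frac{18986}{p} + \frac{O}{-13764} = - \frac{18986}{8678} + \frac{39302}{-13764} = \left(-18986\right) \frac{1}{8678} + 39302 \left(- \frac{1}{13764}\right) = - \frac{9493}{4339} - \frac{19651}{6882} = - \frac{150596515}{29860998}$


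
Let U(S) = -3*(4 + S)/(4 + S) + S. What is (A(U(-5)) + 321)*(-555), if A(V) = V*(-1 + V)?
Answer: -218115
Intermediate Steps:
U(S) = -3 + S (U(S) = -3*1 + S = -3 + S)
(A(U(-5)) + 321)*(-555) = ((-3 - 5)*(-1 + (-3 - 5)) + 321)*(-555) = (-8*(-1 - 8) + 321)*(-555) = (-8*(-9) + 321)*(-555) = (72 + 321)*(-555) = 393*(-555) = -218115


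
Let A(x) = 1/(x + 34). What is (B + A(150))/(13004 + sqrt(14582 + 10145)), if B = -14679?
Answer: -8780739685/7777647294 + 2700935*sqrt(24727)/31110589176 ≈ -1.1153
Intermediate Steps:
A(x) = 1/(34 + x)
(B + A(150))/(13004 + sqrt(14582 + 10145)) = (-14679 + 1/(34 + 150))/(13004 + sqrt(14582 + 10145)) = (-14679 + 1/184)/(13004 + sqrt(24727)) = -2700935/(184*(13004 + sqrt(24727)))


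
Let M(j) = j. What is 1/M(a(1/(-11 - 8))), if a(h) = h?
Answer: -19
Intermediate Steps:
1/M(a(1/(-11 - 8))) = 1/(1/(-11 - 8)) = 1/(1/(-19)) = 1/(-1/19) = -19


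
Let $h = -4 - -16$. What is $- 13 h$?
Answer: $-156$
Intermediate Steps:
$h = 12$ ($h = -4 + 16 = 12$)
$- 13 h = \left(-13\right) 12 = -156$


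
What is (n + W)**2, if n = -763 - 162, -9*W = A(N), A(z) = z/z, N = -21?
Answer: 69322276/81 ≈ 8.5583e+5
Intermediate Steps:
A(z) = 1
W = -1/9 (W = -1/9*1 = -1/9 ≈ -0.11111)
n = -925
(n + W)**2 = (-925 - 1/9)**2 = (-8326/9)**2 = 69322276/81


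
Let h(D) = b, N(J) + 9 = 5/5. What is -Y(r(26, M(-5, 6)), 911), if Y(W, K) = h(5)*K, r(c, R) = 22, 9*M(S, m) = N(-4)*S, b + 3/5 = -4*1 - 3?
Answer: 34618/5 ≈ 6923.6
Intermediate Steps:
N(J) = -8 (N(J) = -9 + 5/5 = -9 + 5*(1/5) = -9 + 1 = -8)
b = -38/5 (b = -3/5 + (-4*1 - 3) = -3/5 + (-4 - 3) = -3/5 - 7 = -38/5 ≈ -7.6000)
M(S, m) = -8*S/9 (M(S, m) = (-8*S)/9 = -8*S/9)
h(D) = -38/5
Y(W, K) = -38*K/5
-Y(r(26, M(-5, 6)), 911) = -(-38)*911/5 = -1*(-34618/5) = 34618/5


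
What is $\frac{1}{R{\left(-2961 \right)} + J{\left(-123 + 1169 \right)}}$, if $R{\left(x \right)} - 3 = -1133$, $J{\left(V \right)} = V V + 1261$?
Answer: $\frac{1}{1094247} \approx 9.1387 \cdot 10^{-7}$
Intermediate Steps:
$J{\left(V \right)} = 1261 + V^{2}$ ($J{\left(V \right)} = V^{2} + 1261 = 1261 + V^{2}$)
$R{\left(x \right)} = -1130$ ($R{\left(x \right)} = 3 - 1133 = -1130$)
$\frac{1}{R{\left(-2961 \right)} + J{\left(-123 + 1169 \right)}} = \frac{1}{-1130 + \left(1261 + \left(-123 + 1169\right)^{2}\right)} = \frac{1}{-1130 + \left(1261 + 1046^{2}\right)} = \frac{1}{-1130 + \left(1261 + 1094116\right)} = \frac{1}{-1130 + 1095377} = \frac{1}{1094247}$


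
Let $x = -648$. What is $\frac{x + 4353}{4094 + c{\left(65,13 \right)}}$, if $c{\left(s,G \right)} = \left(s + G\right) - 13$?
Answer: $\frac{3705}{4159} \approx 0.89084$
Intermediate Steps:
$c{\left(s,G \right)} = -13 + G + s$ ($c{\left(s,G \right)} = \left(G + s\right) - 13 = -13 + G + s$)
$\frac{x + 4353}{4094 + c{\left(65,13 \right)}} = \frac{-648 + 4353}{4094 + \left(-13 + 13 + 65\right)} = \frac{3705}{4094 + 65} = \frac{3705}{4159}$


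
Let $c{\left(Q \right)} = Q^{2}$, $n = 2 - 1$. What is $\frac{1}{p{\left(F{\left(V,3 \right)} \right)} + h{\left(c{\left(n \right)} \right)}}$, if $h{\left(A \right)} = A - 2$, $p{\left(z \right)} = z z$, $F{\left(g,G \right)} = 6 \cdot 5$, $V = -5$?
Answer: $\frac{1}{899} \approx 0.0011123$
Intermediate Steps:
$F{\left(g,G \right)} = 30$
$n = 1$ ($n = 2 - 1 = 1$)
$p{\left(z \right)} = z^{2}$
$h{\left(A \right)} = -2 + A$
$\frac{1}{p{\left(F{\left(V,3 \right)} \right)} + h{\left(c{\left(n \right)} \right)}} = \frac{1}{30^{2} - \left(2 - 1^{2}\right)} = \frac{1}{900 + \left(-2 + 1\right)} = \frac{1}{900 - 1} = \frac{1}{899}$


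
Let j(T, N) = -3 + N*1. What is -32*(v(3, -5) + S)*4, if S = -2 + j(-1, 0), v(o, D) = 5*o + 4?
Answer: -1792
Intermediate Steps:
j(T, N) = -3 + N
v(o, D) = 4 + 5*o
S = -5 (S = -2 + (-3 + 0) = -2 - 3 = -5)
-32*(v(3, -5) + S)*4 = -32*((4 + 5*3) - 5)*4 = -32*((4 + 15) - 5)*4 = -32*(19 - 5)*4 = -32*14*4 = -448*4 = -1792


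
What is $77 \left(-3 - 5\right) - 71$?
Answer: $-687$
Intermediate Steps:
$77 \left(-3 - 5\right) - 71 = 77 \left(-8\right) - 71 = -616 - 71 = -687$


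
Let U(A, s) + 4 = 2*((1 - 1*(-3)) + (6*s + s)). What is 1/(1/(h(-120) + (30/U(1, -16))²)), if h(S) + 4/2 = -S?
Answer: 57121/484 ≈ 118.02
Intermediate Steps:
U(A, s) = 4 + 14*s (U(A, s) = -4 + 2*((1 - 1*(-3)) + (6*s + s)) = -4 + 2*((1 + 3) + 7*s) = -4 + 2*(4 + 7*s) = -4 + (8 + 14*s) = 4 + 14*s)
h(S) = -2 - S
1/(1/(h(-120) + (30/U(1, -16))²)) = 1/(1/((-2 - 1*(-120)) + (30/(4 + 14*(-16)))²)) = 1/(1/((-2 + 120) + (30/(4 - 224))²)) = 1/(1/(118 + (30/(-220))²)) = 1/(1/(118 + (30*(-1/220))²)) = 1/(1/(118 + (-3/22)²)) = 1/(1/(118 + 9/484)) = 1/(1/(57121/484)) = 1/(484/57121) = 57121/484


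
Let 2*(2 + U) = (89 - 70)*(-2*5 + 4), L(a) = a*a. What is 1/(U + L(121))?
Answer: 1/14582 ≈ 6.8578e-5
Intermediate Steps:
L(a) = a**2
U = -59 (U = -2 + ((89 - 70)*(-2*5 + 4))/2 = -2 + (19*(-10 + 4))/2 = -2 + (19*(-6))/2 = -2 + (1/2)*(-114) = -2 - 57 = -59)
1/(U + L(121)) = 1/(-59 + 121**2) = 1/(-59 + 14641) = 1/14582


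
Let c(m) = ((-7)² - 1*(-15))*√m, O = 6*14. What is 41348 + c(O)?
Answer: 41348 + 128*√21 ≈ 41935.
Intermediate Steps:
O = 84
c(m) = 64*√m (c(m) = (49 + 15)*√m = 64*√m)
41348 + c(O) = 41348 + 64*√84 = 41348 + 64*(2*√21) = 41348 + 128*√21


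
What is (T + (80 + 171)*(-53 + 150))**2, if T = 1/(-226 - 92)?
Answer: 59943906099025/101124 ≈ 5.9278e+8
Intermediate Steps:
T = -1/318 (T = 1/(-318) = -1/318 ≈ -0.0031447)
(T + (80 + 171)*(-53 + 150))**2 = (-1/318 + (80 + 171)*(-53 + 150))**2 = (-1/318 + 251*97)**2 = (-1/318 + 24347)**2 = (7742345/318)**2 = 59943906099025/101124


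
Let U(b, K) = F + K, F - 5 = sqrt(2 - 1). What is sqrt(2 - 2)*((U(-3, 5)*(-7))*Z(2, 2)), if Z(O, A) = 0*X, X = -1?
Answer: 0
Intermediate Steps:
F = 6 (F = 5 + sqrt(2 - 1) = 5 + sqrt(1) = 5 + 1 = 6)
U(b, K) = 6 + K
Z(O, A) = 0 (Z(O, A) = 0*(-1) = 0)
sqrt(2 - 2)*((U(-3, 5)*(-7))*Z(2, 2)) = sqrt(2 - 2)*(((6 + 5)*(-7))*0) = sqrt(0)*((11*(-7))*0) = 0*(-77*0) = 0*0 = 0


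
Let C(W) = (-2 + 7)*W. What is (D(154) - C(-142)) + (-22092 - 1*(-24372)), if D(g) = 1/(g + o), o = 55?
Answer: 624911/209 ≈ 2990.0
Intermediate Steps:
C(W) = 5*W
D(g) = 1/(55 + g) (D(g) = 1/(g + 55) = 1/(55 + g))
(D(154) - C(-142)) + (-22092 - 1*(-24372)) = (1/(55 + 154) - 5*(-142)) + (-22092 - 1*(-24372)) = (1/209 - 1*(-710)) + (-22092 + 24372) = (1/209 + 710) + 2280 = 148391/209 + 2280 = 624911/209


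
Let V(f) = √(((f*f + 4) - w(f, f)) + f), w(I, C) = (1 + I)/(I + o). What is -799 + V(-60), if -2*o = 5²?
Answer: -799 + √74495490/145 ≈ -739.48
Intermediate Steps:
o = -25/2 (o = -½*5² = -½*25 = -25/2 ≈ -12.500)
w(I, C) = (1 + I)/(-25/2 + I) (w(I, C) = (1 + I)/(I - 25/2) = (1 + I)/(-25/2 + I))
V(f) = √(4 + f + f² - 2*(1 + f)/(-25 + 2*f)) (V(f) = √(((f*f + 4) - 2*(1 + f)/(-25 + 2*f)) + f) = √(((f² + 4) - 2*(1 + f)/(-25 + 2*f)) + f) = √(((4 + f²) - 2*(1 + f)/(-25 + 2*f)) + f) = √((4 + f² - 2*(1 + f)/(-25 + 2*f)) + f) = √(4 + f + f² - 2*(1 + f)/(-25 + 2*f)))
-799 + V(-60) = -799 + √((-102 - 23*(-60)² - 19*(-60) + 2*(-60)³)/(-25 + 2*(-60))) = -799 + √((-102 - 23*3600 + 1140 + 2*(-216000))/(-25 - 120)) = -799 + √((-102 - 82800 + 1140 - 432000)/(-145)) = -799 + √(-1/145*(-513762)) = -799 + √(513762/145) = -799 + √74495490/145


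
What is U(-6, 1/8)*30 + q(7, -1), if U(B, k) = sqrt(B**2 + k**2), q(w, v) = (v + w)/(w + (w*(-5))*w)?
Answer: -3/119 + 15*sqrt(2305)/4 ≈ 180.01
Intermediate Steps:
q(w, v) = (v + w)/(w - 5*w**2) (q(w, v) = (v + w)/(w + (-5*w)*w) = (v + w)/(w - 5*w**2))
U(-6, 1/8)*30 + q(7, -1) = sqrt((-6)**2 + (1/8)**2)*30 + (-1*(-1) - 1*7)/(7*(-1 + 5*7)) = sqrt(36 + (1*(1/8))**2)*30 + (1 - 7)/(7*(-1 + 35)) = sqrt(36 + (1/8)**2)*30 + (1/7)*(-6)/34 = sqrt(36 + 1/64)*30 + (1/7)*(1/34)*(-6) = sqrt(2305/64)*30 - 3/119 = (sqrt(2305)/8)*30 - 3/119 = 15*sqrt(2305)/4 - 3/119 = -3/119 + 15*sqrt(2305)/4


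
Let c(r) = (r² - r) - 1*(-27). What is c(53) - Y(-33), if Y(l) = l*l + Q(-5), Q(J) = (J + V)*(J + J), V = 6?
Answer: 1704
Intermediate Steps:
c(r) = 27 + r² - r (c(r) = (r² - r) + 27 = 27 + r² - r)
Q(J) = 2*J*(6 + J) (Q(J) = (J + 6)*(J + J) = (6 + J)*(2*J) = 2*J*(6 + J))
Y(l) = -10 + l² (Y(l) = l*l + 2*(-5)*(6 - 5) = l² + 2*(-5)*1 = l² - 10 = -10 + l²)
c(53) - Y(-33) = (27 + 53² - 1*53) - (-10 + (-33)²) = (27 + 2809 - 53) - (-10 + 1089) = 2783 - 1*1079 = 2783 - 1079 = 1704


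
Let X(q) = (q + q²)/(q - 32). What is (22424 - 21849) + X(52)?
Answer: 3564/5 ≈ 712.80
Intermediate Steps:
X(q) = (q + q²)/(-32 + q)
(22424 - 21849) + X(52) = (22424 - 21849) + 52*(1 + 52)/(-32 + 52) = 575 + 52*53/20 = 575 + 52*(1/20)*53 = 575 + 689/5 = 3564/5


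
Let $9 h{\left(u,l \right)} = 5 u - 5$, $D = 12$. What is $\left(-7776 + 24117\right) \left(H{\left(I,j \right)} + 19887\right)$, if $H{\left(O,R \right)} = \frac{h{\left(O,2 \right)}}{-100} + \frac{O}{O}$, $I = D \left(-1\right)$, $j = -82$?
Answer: $\frac{19499459291}{60} \approx 3.2499 \cdot 10^{8}$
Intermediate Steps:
$h{\left(u,l \right)} = - \frac{5}{9} + \frac{5 u}{9}$ ($h{\left(u,l \right)} = \frac{5 u - 5}{9} = \frac{-5 + 5 u}{9} = - \frac{5}{9} + \frac{5 u}{9}$)
$I = -12$ ($I = 12 \left(-1\right) = -12$)
$H{\left(O,R \right)} = \frac{181}{180} - \frac{O}{180}$ ($H{\left(O,R \right)} = \frac{- \frac{5}{9} + \frac{5 O}{9}}{-100} + \frac{O}{O} = \left(- \frac{5}{9} + \frac{5 O}{9}\right) \left(- \frac{1}{100}\right) + 1 = \left(\frac{1}{180} - \frac{O}{180}\right) + 1 = \frac{181}{180} - \frac{O}{180}$)
$\left(-7776 + 24117\right) \left(H{\left(I,j \right)} + 19887\right) = \left(-7776 + 24117\right) \left(\left(\frac{181}{180} - - \frac{1}{15}\right) + 19887\right) = 16341 \left(\left(\frac{181}{180} + \frac{1}{15}\right) + 19887\right) = 16341 \left(\frac{193}{180} + 19887\right) = 16341 \cdot \frac{3579853}{180} = \frac{19499459291}{60}$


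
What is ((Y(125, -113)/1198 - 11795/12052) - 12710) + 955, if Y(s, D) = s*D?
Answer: -84953267195/7219148 ≈ -11768.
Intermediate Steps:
Y(s, D) = D*s
((Y(125, -113)/1198 - 11795/12052) - 12710) + 955 = ((-113*125/1198 - 11795/12052) - 12710) + 955 = ((-14125*1/1198 - 11795*1/12052) - 12710) + 955 = ((-14125/1198 - 11795/12052) - 12710) + 955 = (-92182455/7219148 - 12710) + 955 = -91847553535/7219148 + 955 = -84953267195/7219148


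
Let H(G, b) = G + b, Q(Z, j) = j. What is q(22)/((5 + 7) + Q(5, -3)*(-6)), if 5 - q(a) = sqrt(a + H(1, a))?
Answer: 1/6 - sqrt(5)/10 ≈ -0.056940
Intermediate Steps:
q(a) = 5 - sqrt(1 + 2*a) (q(a) = 5 - sqrt(a + (1 + a)) = 5 - sqrt(1 + 2*a))
q(22)/((5 + 7) + Q(5, -3)*(-6)) = (5 - sqrt(1 + 2*22))/((5 + 7) - 3*(-6)) = (5 - sqrt(1 + 44))/(12 + 18) = (5 - sqrt(45))/30 = (5 - 3*sqrt(5))*(1/30) = 1/6 - sqrt(5)/10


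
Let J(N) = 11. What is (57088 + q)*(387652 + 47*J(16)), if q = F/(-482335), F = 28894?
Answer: 10688431996826034/482335 ≈ 2.2160e+10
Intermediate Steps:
q = -28894/482335 (q = 28894/(-482335) = 28894*(-1/482335) = -28894/482335 ≈ -0.059904)
(57088 + q)*(387652 + 47*J(16)) = (57088 - 28894/482335)*(387652 + 47*11) = 27535511586*(387652 + 517)/482335 = (27535511586/482335)*388169 = 10688431996826034/482335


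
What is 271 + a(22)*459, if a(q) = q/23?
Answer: 16331/23 ≈ 710.04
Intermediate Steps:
a(q) = q/23 (a(q) = q*(1/23) = q/23)
271 + a(22)*459 = 271 + ((1/23)*22)*459 = 271 + (22/23)*459 = 271 + 10098/23 = 16331/23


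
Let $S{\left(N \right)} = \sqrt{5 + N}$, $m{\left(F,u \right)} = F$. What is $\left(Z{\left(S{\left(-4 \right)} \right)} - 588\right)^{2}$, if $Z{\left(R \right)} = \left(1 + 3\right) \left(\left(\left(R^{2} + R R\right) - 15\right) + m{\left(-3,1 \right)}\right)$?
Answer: $425104$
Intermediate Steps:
$Z{\left(R \right)} = -72 + 8 R^{2}$ ($Z{\left(R \right)} = \left(1 + 3\right) \left(\left(\left(R^{2} + R R\right) - 15\right) - 3\right) = 4 \left(\left(\left(R^{2} + R^{2}\right) - 15\right) - 3\right) = 4 \left(\left(2 R^{2} - 15\right) - 3\right) = 4 \left(\left(-15 + 2 R^{2}\right) - 3\right) = 4 \left(-18 + 2 R^{2}\right) = -72 + 8 R^{2}$)
$\left(Z{\left(S{\left(-4 \right)} \right)} - 588\right)^{2} = \left(\left(-72 + 8 \left(\sqrt{5 - 4}\right)^{2}\right) - 588\right)^{2} = \left(\left(-72 + 8 \left(\sqrt{1}\right)^{2}\right) - 588\right)^{2} = \left(\left(-72 + 8 \cdot 1^{2}\right) - 588\right)^{2} = \left(\left(-72 + 8 \cdot 1\right) - 588\right)^{2} = \left(\left(-72 + 8\right) - 588\right)^{2} = \left(-64 - 588\right)^{2} = \left(-652\right)^{2} = 425104$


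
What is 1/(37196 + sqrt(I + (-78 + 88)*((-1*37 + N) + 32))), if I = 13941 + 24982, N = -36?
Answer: 37196/1383503903 - sqrt(38513)/1383503903 ≈ 2.6744e-5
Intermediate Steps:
I = 38923
1/(37196 + sqrt(I + (-78 + 88)*((-1*37 + N) + 32))) = 1/(37196 + sqrt(38923 + (-78 + 88)*((-1*37 - 36) + 32))) = 1/(37196 + sqrt(38923 + 10*((-37 - 36) + 32))) = 1/(37196 + sqrt(38923 + 10*(-73 + 32))) = 1/(37196 + sqrt(38923 + 10*(-41))) = 1/(37196 + sqrt(38923 - 410)) = 1/(37196 + sqrt(38513))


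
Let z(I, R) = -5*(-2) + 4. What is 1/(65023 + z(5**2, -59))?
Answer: 1/65037 ≈ 1.5376e-5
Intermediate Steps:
z(I, R) = 14 (z(I, R) = 10 + 4 = 14)
1/(65023 + z(5**2, -59)) = 1/(65023 + 14) = 1/65037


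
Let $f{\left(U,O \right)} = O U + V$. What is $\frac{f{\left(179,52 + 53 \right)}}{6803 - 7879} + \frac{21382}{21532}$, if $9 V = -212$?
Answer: $- \frac{857654347}{52128972} \approx -16.453$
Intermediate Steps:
$V = - \frac{212}{9}$ ($V = \frac{1}{9} \left(-212\right) = - \frac{212}{9} \approx -23.556$)
$f{\left(U,O \right)} = - \frac{212}{9} + O U$ ($f{\left(U,O \right)} = O U - \frac{212}{9} = - \frac{212}{9} + O U$)
$\frac{f{\left(179,52 + 53 \right)}}{6803 - 7879} + \frac{21382}{21532} = \frac{- \frac{212}{9} + \left(52 + 53\right) 179}{6803 - 7879} + \frac{21382}{21532} = \frac{- \frac{212}{9} + 105 \cdot 179}{-1076} + 21382 \cdot \frac{1}{21532} = \left(- \frac{212}{9} + 18795\right) \left(- \frac{1}{1076}\right) + \frac{10691}{10766} = \frac{168943}{9} \left(- \frac{1}{1076}\right) + \frac{10691}{10766} = - \frac{168943}{9684} + \frac{10691}{10766} = - \frac{857654347}{52128972}$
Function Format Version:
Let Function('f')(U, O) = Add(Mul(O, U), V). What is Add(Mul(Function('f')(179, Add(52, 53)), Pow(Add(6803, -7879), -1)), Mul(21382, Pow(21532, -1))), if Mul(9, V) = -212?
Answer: Rational(-857654347, 52128972) ≈ -16.453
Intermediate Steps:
V = Rational(-212, 9) (V = Mul(Rational(1, 9), -212) = Rational(-212, 9) ≈ -23.556)
Function('f')(U, O) = Add(Rational(-212, 9), Mul(O, U)) (Function('f')(U, O) = Add(Mul(O, U), Rational(-212, 9)) = Add(Rational(-212, 9), Mul(O, U)))
Add(Mul(Function('f')(179, Add(52, 53)), Pow(Add(6803, -7879), -1)), Mul(21382, Pow(21532, -1))) = Add(Mul(Add(Rational(-212, 9), Mul(Add(52, 53), 179)), Pow(Add(6803, -7879), -1)), Mul(21382, Pow(21532, -1))) = Add(Mul(Add(Rational(-212, 9), Mul(105, 179)), Pow(-1076, -1)), Mul(21382, Rational(1, 21532))) = Add(Mul(Add(Rational(-212, 9), 18795), Rational(-1, 1076)), Rational(10691, 10766)) = Add(Mul(Rational(168943, 9), Rational(-1, 1076)), Rational(10691, 10766)) = Add(Rational(-168943, 9684), Rational(10691, 10766)) = Rational(-857654347, 52128972)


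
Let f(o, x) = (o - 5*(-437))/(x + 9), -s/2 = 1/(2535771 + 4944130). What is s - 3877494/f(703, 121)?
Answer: -49610858713921/284236238 ≈ -1.7454e+5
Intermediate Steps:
s = -2/7479901 (s = -2/(2535771 + 4944130) = -2/7479901 ≈ -2.6738e-7)
f(o, x) = (2185 + o)/(9 + x) (f(o, x) = (o + 2185)/(9 + x) = (2185 + o)/(9 + x))
s - 3877494/f(703, 121) = -2/7479901 - 3877494*(9 + 121)/(2185 + 703) = -2/7479901 - 3877494/(2888/130) = -2/7479901 - 3877494/((1/130)*2888) = -2/7479901 - 3877494/1444/65 = -2/7479901 - 3877494*65/1444 = -2/7479901 - 126018555/722 = -49610858713921/284236238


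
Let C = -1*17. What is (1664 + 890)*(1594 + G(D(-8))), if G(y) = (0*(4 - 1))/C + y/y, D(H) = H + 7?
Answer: 4073630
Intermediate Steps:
D(H) = 7 + H
C = -17
G(y) = 1 (G(y) = (0*(4 - 1))/(-17) + y/y = (0*3)*(-1/17) + 1 = 0*(-1/17) + 1 = 0 + 1 = 1)
(1664 + 890)*(1594 + G(D(-8))) = (1664 + 890)*(1594 + 1) = 2554*1595 = 4073630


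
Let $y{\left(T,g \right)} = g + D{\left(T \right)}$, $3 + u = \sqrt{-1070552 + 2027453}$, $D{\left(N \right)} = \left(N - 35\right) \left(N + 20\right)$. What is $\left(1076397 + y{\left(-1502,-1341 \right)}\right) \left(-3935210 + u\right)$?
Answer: $-13194336315570 + 3352890 \sqrt{956901} \approx -1.3191 \cdot 10^{13}$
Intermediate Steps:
$D{\left(N \right)} = \left(-35 + N\right) \left(20 + N\right)$
$u = -3 + \sqrt{956901}$ ($u = -3 + \sqrt{-1070552 + 2027453} = -3 + \sqrt{956901} \approx 975.21$)
$y{\left(T,g \right)} = -700 + g + T^{2} - 15 T$ ($y{\left(T,g \right)} = g - \left(700 - T^{2} + 15 T\right) = -700 + g + T^{2} - 15 T$)
$\left(1076397 + y{\left(-1502,-1341 \right)}\right) \left(-3935210 + u\right) = \left(1076397 - \left(-20489 - 2256004\right)\right) \left(-3935210 - \left(3 - \sqrt{956901}\right)\right) = \left(1076397 + \left(-700 - 1341 + 2256004 + 22530\right)\right) \left(-3935213 + \sqrt{956901}\right) = \left(1076397 + 2276493\right) \left(-3935213 + \sqrt{956901}\right) = 3352890 \left(-3935213 + \sqrt{956901}\right) = -13194336315570 + 3352890 \sqrt{956901}$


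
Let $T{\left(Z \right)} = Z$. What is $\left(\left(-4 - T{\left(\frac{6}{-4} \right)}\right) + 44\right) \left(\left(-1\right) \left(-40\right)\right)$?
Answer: $1660$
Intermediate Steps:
$\left(\left(-4 - T{\left(\frac{6}{-4} \right)}\right) + 44\right) \left(\left(-1\right) \left(-40\right)\right) = \left(\left(-4 - \frac{6}{-4}\right) + 44\right) \left(\left(-1\right) \left(-40\right)\right) = \left(\left(-4 - 6 \left(- \frac{1}{4}\right)\right) + 44\right) 40 = \left(\left(-4 - - \frac{3}{2}\right) + 44\right) 40 = \left(\left(-4 + \frac{3}{2}\right) + 44\right) 40 = \left(- \frac{5}{2} + 44\right) 40 = \frac{83}{2} \cdot 40 = 1660$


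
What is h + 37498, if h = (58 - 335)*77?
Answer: 16169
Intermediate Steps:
h = -21329 (h = -277*77 = -21329)
h + 37498 = -21329 + 37498 = 16169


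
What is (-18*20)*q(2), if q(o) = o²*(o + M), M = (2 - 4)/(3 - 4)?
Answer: -5760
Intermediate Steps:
M = 2 (M = -2/(-1) = -2*(-1) = 2)
q(o) = o²*(2 + o) (q(o) = o²*(o + 2) = o²*(2 + o))
(-18*20)*q(2) = (-18*20)*(2²*(2 + 2)) = -1440*4 = -360*16 = -5760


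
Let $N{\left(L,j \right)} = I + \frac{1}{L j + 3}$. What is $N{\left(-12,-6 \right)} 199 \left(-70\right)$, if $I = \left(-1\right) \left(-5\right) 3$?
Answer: $- \frac{3137036}{15} \approx -2.0914 \cdot 10^{5}$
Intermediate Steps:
$I = 15$ ($I = 5 \cdot 3 = 15$)
$N{\left(L,j \right)} = 15 + \frac{1}{3 + L j}$ ($N{\left(L,j \right)} = 15 + \frac{1}{L j + 3} = 15 + \frac{1}{3 + L j}$)
$N{\left(-12,-6 \right)} 199 \left(-70\right) = \frac{46 + 15 \left(-12\right) \left(-6\right)}{3 - -72} \cdot 199 \left(-70\right) = \frac{46 + 1080}{3 + 72} \cdot 199 \left(-70\right) = \frac{1}{75} \cdot 1126 \cdot 199 \left(-70\right) = \frac{1126}{75} \cdot 199 \left(-70\right) = \frac{224074}{75} \left(-70\right) = - \frac{3137036}{15}$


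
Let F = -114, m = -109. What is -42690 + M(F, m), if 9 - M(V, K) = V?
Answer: -42567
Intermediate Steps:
M(V, K) = 9 - V
-42690 + M(F, m) = -42690 + (9 - 1*(-114)) = -42690 + (9 + 114) = -42690 + 123 = -42567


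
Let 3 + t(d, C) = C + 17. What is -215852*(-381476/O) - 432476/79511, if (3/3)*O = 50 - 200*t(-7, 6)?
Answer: -3273562449798636/157034225 ≈ -2.0846e+7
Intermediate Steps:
t(d, C) = 14 + C (t(d, C) = -3 + (C + 17) = -3 + (17 + C) = 14 + C)
O = -3950 (O = 50 - 200*(14 + 6) = 50 - 200*20 = 50 - 4000 = -3950)
-215852*(-381476/O) - 432476/79511 = -215852/((-3950/(-381476))) - 432476/79511 = -215852/((-3950*(-1/381476))) - 432476*1/79511 = -215852/1975/190738 - 432476/79511 = -215852*190738/1975 - 432476/79511 = -41171178776/1975 - 432476/79511 = -3273562449798636/157034225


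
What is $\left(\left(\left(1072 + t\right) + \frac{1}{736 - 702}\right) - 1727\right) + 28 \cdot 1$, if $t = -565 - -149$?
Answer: $- \frac{35461}{34} \approx -1043.0$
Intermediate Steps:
$t = -416$ ($t = -565 + 149 = -416$)
$\left(\left(\left(1072 + t\right) + \frac{1}{736 - 702}\right) - 1727\right) + 28 \cdot 1 = \left(\left(\left(1072 - 416\right) + \frac{1}{736 - 702}\right) - 1727\right) + 28 \cdot 1 = \left(\left(656 + \frac{1}{34}\right) - 1727\right) + 28 = \left(\frac{22305}{34} - 1727\right) + 28 = - \frac{36413}{34} + 28 = - \frac{35461}{34}$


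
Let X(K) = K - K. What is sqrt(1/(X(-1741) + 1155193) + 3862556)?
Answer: sqrt(5154468455118983637)/1155193 ≈ 1965.3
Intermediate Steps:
X(K) = 0
sqrt(1/(X(-1741) + 1155193) + 3862556) = sqrt(1/(0 + 1155193) + 3862556) = sqrt(1/1155193 + 3862556) = sqrt(4461997653309/1155193) = sqrt(5154468455118983637)/1155193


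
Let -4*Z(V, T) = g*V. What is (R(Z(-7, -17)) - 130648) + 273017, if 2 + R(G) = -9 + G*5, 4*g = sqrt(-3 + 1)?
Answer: 142358 + 35*I*sqrt(2)/16 ≈ 1.4236e+5 + 3.0936*I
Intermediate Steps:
g = I*sqrt(2)/4 (g = sqrt(-3 + 1)/4 = sqrt(-2)/4 = (I*sqrt(2))/4 = I*sqrt(2)/4 ≈ 0.35355*I)
Z(V, T) = -I*V*sqrt(2)/16 (Z(V, T) = -I*sqrt(2)/4*V/4 = -I*V*sqrt(2)/16)
R(G) = -11 + 5*G (R(G) = -2 + (-9 + G*5) = -2 + (-9 + 5*G) = -11 + 5*G)
(R(Z(-7, -17)) - 130648) + 273017 = ((-11 + 5*(-1/16*I*(-7)*sqrt(2))) - 130648) + 273017 = ((-11 + 5*(7*I*sqrt(2)/16)) - 130648) + 273017 = ((-11 + 35*I*sqrt(2)/16) - 130648) + 273017 = (-130659 + 35*I*sqrt(2)/16) + 273017 = 142358 + 35*I*sqrt(2)/16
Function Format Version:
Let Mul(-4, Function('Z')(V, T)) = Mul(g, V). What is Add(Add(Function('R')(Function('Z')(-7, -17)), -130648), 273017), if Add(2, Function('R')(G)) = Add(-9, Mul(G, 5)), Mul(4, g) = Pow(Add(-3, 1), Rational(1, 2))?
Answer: Add(142358, Mul(Rational(35, 16), I, Pow(2, Rational(1, 2)))) ≈ Add(1.4236e+5, Mul(3.0936, I))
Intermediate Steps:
g = Mul(Rational(1, 4), I, Pow(2, Rational(1, 2))) (g = Mul(Rational(1, 4), Pow(Add(-3, 1), Rational(1, 2))) = Mul(Rational(1, 4), Pow(-2, Rational(1, 2))) = Mul(Rational(1, 4), Mul(I, Pow(2, Rational(1, 2)))) = Mul(Rational(1, 4), I, Pow(2, Rational(1, 2))) ≈ Mul(0.35355, I))
Function('Z')(V, T) = Mul(Rational(-1, 16), I, V, Pow(2, Rational(1, 2))) (Function('Z')(V, T) = Mul(Rational(-1, 4), Mul(Mul(Rational(1, 4), I, Pow(2, Rational(1, 2))), V)) = Mul(Rational(-1, 4), Mul(Rational(1, 4), I, V, Pow(2, Rational(1, 2)))) = Mul(Rational(-1, 16), I, V, Pow(2, Rational(1, 2))))
Function('R')(G) = Add(-11, Mul(5, G)) (Function('R')(G) = Add(-2, Add(-9, Mul(G, 5))) = Add(-2, Add(-9, Mul(5, G))) = Add(-11, Mul(5, G)))
Add(Add(Function('R')(Function('Z')(-7, -17)), -130648), 273017) = Add(Add(Add(-11, Mul(5, Mul(Rational(-1, 16), I, -7, Pow(2, Rational(1, 2))))), -130648), 273017) = Add(Add(Add(-11, Mul(5, Mul(Rational(7, 16), I, Pow(2, Rational(1, 2))))), -130648), 273017) = Add(Add(Add(-11, Mul(Rational(35, 16), I, Pow(2, Rational(1, 2)))), -130648), 273017) = Add(Add(-130659, Mul(Rational(35, 16), I, Pow(2, Rational(1, 2)))), 273017) = Add(142358, Mul(Rational(35, 16), I, Pow(2, Rational(1, 2))))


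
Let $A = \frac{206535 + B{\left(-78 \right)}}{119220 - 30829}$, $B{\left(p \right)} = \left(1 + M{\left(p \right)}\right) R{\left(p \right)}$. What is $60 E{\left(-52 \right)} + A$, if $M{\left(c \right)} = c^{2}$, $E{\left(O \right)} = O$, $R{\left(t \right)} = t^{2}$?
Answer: $- \frac{238552245}{88391} \approx -2698.8$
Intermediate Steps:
$B{\left(p \right)} = p^{2} \left(1 + p^{2}\right)$ ($B{\left(p \right)} = \left(1 + p^{2}\right) p^{2} = p^{2} \left(1 + p^{2}\right)$)
$A = \frac{37227675}{88391}$ ($A = \frac{206535 + \left(\left(-78\right)^{2} + \left(-78\right)^{4}\right)}{119220 - 30829} = \frac{206535 + \left(6084 + 37015056\right)}{88391} = \left(206535 + 37021140\right) \frac{1}{88391} = 37227675 \cdot \frac{1}{88391} = \frac{37227675}{88391} \approx 421.17$)
$60 E{\left(-52 \right)} + A = 60 \left(-52\right) + \frac{37227675}{88391} = -3120 + \frac{37227675}{88391} = - \frac{238552245}{88391}$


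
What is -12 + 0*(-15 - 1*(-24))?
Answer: -12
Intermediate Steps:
-12 + 0*(-15 - 1*(-24)) = -12 + 0*(-15 + 24) = -12 + 0*9 = -12 + 0 = -12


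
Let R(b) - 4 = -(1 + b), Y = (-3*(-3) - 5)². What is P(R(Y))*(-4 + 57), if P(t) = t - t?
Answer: 0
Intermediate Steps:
Y = 16 (Y = (9 - 5)² = 4² = 16)
R(b) = 3 - b (R(b) = 4 - (1 + b) = 4 + (-1 - b) = 3 - b)
P(t) = 0
P(R(Y))*(-4 + 57) = 0*(-4 + 57) = 0*53 = 0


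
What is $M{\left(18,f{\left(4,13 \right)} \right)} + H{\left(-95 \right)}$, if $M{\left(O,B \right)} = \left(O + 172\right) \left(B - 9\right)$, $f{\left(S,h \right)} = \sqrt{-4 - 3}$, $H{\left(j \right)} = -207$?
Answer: $-1917 + 190 i \sqrt{7} \approx -1917.0 + 502.69 i$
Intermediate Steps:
$f{\left(S,h \right)} = i \sqrt{7}$ ($f{\left(S,h \right)} = \sqrt{-7} = i \sqrt{7}$)
$M{\left(O,B \right)} = \left(-9 + B\right) \left(172 + O\right)$ ($M{\left(O,B \right)} = \left(172 + O\right) \left(-9 + B\right) = \left(-9 + B\right) \left(172 + O\right)$)
$M{\left(18,f{\left(4,13 \right)} \right)} + H{\left(-95 \right)} = \left(-1548 - 162 + 172 i \sqrt{7} + i \sqrt{7} \cdot 18\right) - 207 = \left(-1548 - 162 + 172 i \sqrt{7} + 18 i \sqrt{7}\right) - 207 = \left(-1710 + 190 i \sqrt{7}\right) - 207 = -1917 + 190 i \sqrt{7}$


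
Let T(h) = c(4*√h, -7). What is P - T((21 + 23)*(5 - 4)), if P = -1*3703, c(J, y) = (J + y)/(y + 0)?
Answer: -3704 + 8*√11/7 ≈ -3700.2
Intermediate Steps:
c(J, y) = (J + y)/y
T(h) = 1 - 4*√h/7 (T(h) = (4*√h - 7)/(-7) = -(-7 + 4*√h)/7 = 1 - 4*√h/7)
P = -3703
P - T((21 + 23)*(5 - 4)) = -3703 - (1 - 4*√(5 - 4)*√(21 + 23)/7) = -3703 - (1 - 4*2*√11/7) = -3703 - (1 - 8*√11/7) = -3703 + (-1 + 8*√11/7) = -3704 + 8*√11/7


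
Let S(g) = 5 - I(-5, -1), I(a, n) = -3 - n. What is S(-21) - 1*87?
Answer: -80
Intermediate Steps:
S(g) = 7 (S(g) = 5 - (-3 - 1*(-1)) = 5 - (-3 + 1) = 5 - 1*(-2) = 5 + 2 = 7)
S(-21) - 1*87 = 7 - 1*87 = 7 - 87 = -80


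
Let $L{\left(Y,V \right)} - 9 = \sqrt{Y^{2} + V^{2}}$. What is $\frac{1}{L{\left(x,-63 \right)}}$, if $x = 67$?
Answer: $- \frac{9}{8377} + \frac{\sqrt{8458}}{8377} \approx 0.0099042$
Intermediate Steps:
$L{\left(Y,V \right)} = 9 + \sqrt{V^{2} + Y^{2}}$ ($L{\left(Y,V \right)} = 9 + \sqrt{Y^{2} + V^{2}} = 9 + \sqrt{V^{2} + Y^{2}}$)
$\frac{1}{L{\left(x,-63 \right)}} = \frac{1}{9 + \sqrt{\left(-63\right)^{2} + 67^{2}}} = \frac{1}{9 + \sqrt{3969 + 4489}} = \frac{1}{9 + \sqrt{8458}}$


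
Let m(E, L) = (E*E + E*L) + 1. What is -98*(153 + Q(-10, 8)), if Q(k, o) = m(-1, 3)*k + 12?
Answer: -17150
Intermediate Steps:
m(E, L) = 1 + E**2 + E*L (m(E, L) = (E**2 + E*L) + 1 = 1 + E**2 + E*L)
Q(k, o) = 12 - k (Q(k, o) = (1 + (-1)**2 - 1*3)*k + 12 = (1 + 1 - 3)*k + 12 = -k + 12 = 12 - k)
-98*(153 + Q(-10, 8)) = -98*(153 + (12 - 1*(-10))) = -98*(153 + (12 + 10)) = -98*(153 + 22) = -98*175 = -17150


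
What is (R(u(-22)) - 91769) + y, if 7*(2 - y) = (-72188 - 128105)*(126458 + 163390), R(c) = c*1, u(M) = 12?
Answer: 58053883179/7 ≈ 8.2934e+9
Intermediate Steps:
R(c) = c
y = 58054525478/7 (y = 2 - (-72188 - 128105)*(126458 + 163390)/7 = 2 - (-200293)*289848/7 = 2 - 1/7*(-58054525464) = 2 + 58054525464/7 = 58054525478/7 ≈ 8.2935e+9)
(R(u(-22)) - 91769) + y = (12 - 91769) + 58054525478/7 = -91757 + 58054525478/7 = 58053883179/7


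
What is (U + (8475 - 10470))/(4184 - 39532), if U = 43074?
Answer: -41079/35348 ≈ -1.1621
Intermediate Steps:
(U + (8475 - 10470))/(4184 - 39532) = (43074 + (8475 - 10470))/(4184 - 39532) = (43074 - 1995)/(-35348) = 41079*(-1/35348) = -41079/35348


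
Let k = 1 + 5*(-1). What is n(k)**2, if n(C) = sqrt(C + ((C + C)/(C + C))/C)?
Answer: -17/4 ≈ -4.2500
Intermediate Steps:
k = -4 (k = 1 - 5 = -4)
n(C) = sqrt(C + 1/C) (n(C) = sqrt(C + ((2*C)/((2*C)))/C) = sqrt(C + ((2*C)*(1/(2*C)))/C) = sqrt(C + 1/C))
n(k)**2 = (sqrt(-4 + 1/(-4)))**2 = (sqrt(-4 - 1/4))**2 = (sqrt(-17/4))**2 = (I*sqrt(17)/2)**2 = -17/4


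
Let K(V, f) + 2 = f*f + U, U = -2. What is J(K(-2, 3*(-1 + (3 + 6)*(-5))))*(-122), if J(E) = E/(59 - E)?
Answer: 2322880/18981 ≈ 122.38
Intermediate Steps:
K(V, f) = -4 + f² (K(V, f) = -2 + (f*f - 2) = -2 + (f² - 2) = -2 + (-2 + f²) = -4 + f²)
J(K(-2, 3*(-1 + (3 + 6)*(-5))))*(-122) = -(-4 + (3*(-1 + (3 + 6)*(-5)))²)/(-59 + (-4 + (3*(-1 + (3 + 6)*(-5)))²))*(-122) = -(-4 + (3*(-1 + 9*(-5)))²)/(-59 + (-4 + (3*(-1 + 9*(-5)))²))*(-122) = -(-4 + (3*(-1 - 45))²)/(-59 + (-4 + (3*(-1 - 45))²))*(-122) = -(-4 + (3*(-46))²)/(-59 + (-4 + (3*(-46))²))*(-122) = -(-4 + (-138)²)/(-59 + (-4 + (-138)²))*(-122) = -(-4 + 19044)/(-59 + (-4 + 19044))*(-122) = -1*19040/(-59 + 19040)*(-122) = -1*19040/18981*(-122) = -1*19040*1/18981*(-122) = -19040/18981*(-122) = 2322880/18981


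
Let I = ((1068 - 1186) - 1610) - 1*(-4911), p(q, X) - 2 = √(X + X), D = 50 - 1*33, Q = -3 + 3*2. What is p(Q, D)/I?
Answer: 2/3183 + √34/3183 ≈ 0.0024602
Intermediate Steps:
Q = 3 (Q = -3 + 6 = 3)
D = 17 (D = 50 - 33 = 17)
p(q, X) = 2 + √2*√X (p(q, X) = 2 + √(X + X) = 2 + √(2*X) = 2 + √2*√X)
I = 3183 (I = (-118 - 1610) + 4911 = -1728 + 4911 = 3183)
p(Q, D)/I = (2 + √2*√17)/3183 = (2 + √34)*(1/3183) = 2/3183 + √34/3183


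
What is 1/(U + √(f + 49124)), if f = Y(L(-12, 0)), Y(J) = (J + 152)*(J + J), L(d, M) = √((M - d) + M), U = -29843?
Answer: -1/(29843 - √(49124 + 4*√3*(152 + 2*√3))) ≈ -3.3762e-5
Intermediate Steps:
L(d, M) = √(-d + 2*M)
Y(J) = 2*J*(152 + J) (Y(J) = (152 + J)*(2*J) = 2*J*(152 + J))
f = 4*√3*(152 + 2*√3) (f = 2*√(-1*(-12) + 2*0)*(152 + √(-1*(-12) + 2*0)) = 2*√(12 + 0)*(152 + √(12 + 0)) = 2*√12*(152 + √12) = 2*(2*√3)*(152 + 2*√3) = 4*√3*(152 + 2*√3) ≈ 1077.1)
1/(U + √(f + 49124)) = 1/(-29843 + √((24 + 608*√3) + 49124)) = 1/(-29843 + √(49148 + 608*√3))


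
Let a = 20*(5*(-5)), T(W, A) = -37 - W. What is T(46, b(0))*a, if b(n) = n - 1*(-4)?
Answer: 41500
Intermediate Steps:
b(n) = 4 + n (b(n) = n + 4 = 4 + n)
a = -500 (a = 20*(-25) = -500)
T(46, b(0))*a = (-37 - 1*46)*(-500) = (-37 - 46)*(-500) = -83*(-500) = 41500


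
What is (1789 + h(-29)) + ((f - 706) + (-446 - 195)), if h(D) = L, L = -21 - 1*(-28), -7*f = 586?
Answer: 2557/7 ≈ 365.29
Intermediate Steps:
f = -586/7 (f = -⅐*586 = -586/7 ≈ -83.714)
L = 7 (L = -21 + 28 = 7)
h(D) = 7
(1789 + h(-29)) + ((f - 706) + (-446 - 195)) = (1789 + 7) + ((-586/7 - 706) + (-446 - 195)) = 1796 + (-5528/7 - 641) = 1796 - 10015/7 = 2557/7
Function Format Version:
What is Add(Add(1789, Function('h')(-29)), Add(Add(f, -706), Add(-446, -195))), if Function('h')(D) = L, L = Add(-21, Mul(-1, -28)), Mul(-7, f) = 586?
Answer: Rational(2557, 7) ≈ 365.29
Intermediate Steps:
f = Rational(-586, 7) (f = Mul(Rational(-1, 7), 586) = Rational(-586, 7) ≈ -83.714)
L = 7 (L = Add(-21, 28) = 7)
Function('h')(D) = 7
Add(Add(1789, Function('h')(-29)), Add(Add(f, -706), Add(-446, -195))) = Add(Add(1789, 7), Add(Add(Rational(-586, 7), -706), Add(-446, -195))) = Add(1796, Add(Rational(-5528, 7), -641)) = Add(1796, Rational(-10015, 7)) = Rational(2557, 7)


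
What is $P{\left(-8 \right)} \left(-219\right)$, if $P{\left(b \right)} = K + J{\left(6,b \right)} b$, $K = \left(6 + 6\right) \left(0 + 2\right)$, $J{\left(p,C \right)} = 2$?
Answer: $-1752$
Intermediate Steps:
$K = 24$ ($K = 12 \cdot 2 = 24$)
$P{\left(b \right)} = 24 + 2 b$
$P{\left(-8 \right)} \left(-219\right) = \left(24 + 2 \left(-8\right)\right) \left(-219\right) = \left(24 - 16\right) \left(-219\right) = 8 \left(-219\right) = -1752$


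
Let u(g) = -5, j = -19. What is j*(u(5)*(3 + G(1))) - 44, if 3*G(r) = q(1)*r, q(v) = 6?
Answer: 431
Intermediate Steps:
G(r) = 2*r (G(r) = (6*r)/3 = 2*r)
j*(u(5)*(3 + G(1))) - 44 = -(-95)*(3 + 2*1) - 44 = -(-95)*(3 + 2) - 44 = -(-95)*5 - 44 = -19*(-25) - 44 = 475 - 44 = 431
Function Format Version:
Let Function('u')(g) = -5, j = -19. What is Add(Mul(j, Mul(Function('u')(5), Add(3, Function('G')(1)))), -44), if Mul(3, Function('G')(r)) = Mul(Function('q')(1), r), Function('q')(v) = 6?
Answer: 431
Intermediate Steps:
Function('G')(r) = Mul(2, r) (Function('G')(r) = Mul(Rational(1, 3), Mul(6, r)) = Mul(2, r))
Add(Mul(j, Mul(Function('u')(5), Add(3, Function('G')(1)))), -44) = Add(Mul(-19, Mul(-5, Add(3, Mul(2, 1)))), -44) = Add(Mul(-19, Mul(-5, Add(3, 2))), -44) = Add(Mul(-19, Mul(-5, 5)), -44) = Add(Mul(-19, -25), -44) = Add(475, -44) = 431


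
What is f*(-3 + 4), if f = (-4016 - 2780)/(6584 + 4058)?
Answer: -3398/5321 ≈ -0.63860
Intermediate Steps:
f = -3398/5321 (f = -6796/10642 = -6796*1/10642 = -3398/5321 ≈ -0.63860)
f*(-3 + 4) = -3398*(-3 + 4)/5321 = -3398/5321*1 = -3398/5321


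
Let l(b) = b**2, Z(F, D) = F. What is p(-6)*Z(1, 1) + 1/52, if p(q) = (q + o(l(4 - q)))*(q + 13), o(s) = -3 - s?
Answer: -39675/52 ≈ -762.98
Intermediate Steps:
p(q) = (13 + q)*(-3 + q - (4 - q)**2) (p(q) = (q + (-3 - (4 - q)**2))*(q + 13) = (-3 + q - (4 - q)**2)*(13 + q) = (13 + q)*(-3 + q - (4 - q)**2))
p(-6)*Z(1, 1) + 1/52 = (-247 - 1*(-6)**3 - 4*(-6)**2 + 98*(-6))*1 + 1/52 = (-247 - 1*(-216) - 4*36 - 588)*1 + 1/52 = (-247 + 216 - 144 - 588)*1 + 1/52 = -763*1 + 1/52 = -763 + 1/52 = -39675/52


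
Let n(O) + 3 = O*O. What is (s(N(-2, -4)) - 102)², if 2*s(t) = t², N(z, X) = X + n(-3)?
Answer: 10000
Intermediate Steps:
n(O) = -3 + O² (n(O) = -3 + O*O = -3 + O²)
N(z, X) = 6 + X (N(z, X) = X + (-3 + (-3)²) = X + (-3 + 9) = X + 6 = 6 + X)
s(t) = t²/2
(s(N(-2, -4)) - 102)² = ((6 - 4)²/2 - 102)² = ((½)*2² - 102)² = ((½)*4 - 102)² = (2 - 102)² = (-100)² = 10000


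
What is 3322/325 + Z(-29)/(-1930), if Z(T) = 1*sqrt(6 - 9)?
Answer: 3322/325 - I*sqrt(3)/1930 ≈ 10.222 - 0.00089744*I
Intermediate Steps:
Z(T) = I*sqrt(3) (Z(T) = 1*sqrt(-3) = 1*(I*sqrt(3)) = I*sqrt(3))
3322/325 + Z(-29)/(-1930) = 3322/325 + (I*sqrt(3))/(-1930) = 3322*(1/325) + (I*sqrt(3))*(-1/1930) = 3322/325 - I*sqrt(3)/1930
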